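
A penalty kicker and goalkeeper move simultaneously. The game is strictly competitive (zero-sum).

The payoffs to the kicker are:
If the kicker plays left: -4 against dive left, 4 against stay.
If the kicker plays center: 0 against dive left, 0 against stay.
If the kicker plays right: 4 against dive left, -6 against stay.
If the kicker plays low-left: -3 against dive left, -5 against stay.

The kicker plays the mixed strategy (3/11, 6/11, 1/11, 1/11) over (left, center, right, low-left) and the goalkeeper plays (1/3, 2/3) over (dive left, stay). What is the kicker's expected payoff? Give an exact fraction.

-3/11

Against (1/3, 2/3), each row's expected payoff is left: 4/3; center: 0; right: -8/3; low-left: -13/3.
Taking the (3/11, 6/11, 1/11, 1/11)-weighted average: (3/11)·(4/3) + (6/11)·(0) + (1/11)·(-8/3) + (1/11)·(-13/3) = -3/11.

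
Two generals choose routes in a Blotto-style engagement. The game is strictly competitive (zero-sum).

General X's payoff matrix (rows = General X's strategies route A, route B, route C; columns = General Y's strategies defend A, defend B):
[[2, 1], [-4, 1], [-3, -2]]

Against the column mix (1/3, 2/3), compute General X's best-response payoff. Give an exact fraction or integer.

4/3

route A: (2)·(1/3) + (1)·(2/3) = 4/3.
route B: (-4)·(1/3) + (1)·(2/3) = -2/3.
route C: (-3)·(1/3) + (-2)·(2/3) = -7/3.
The best pure response is route A with expected payoff 4/3.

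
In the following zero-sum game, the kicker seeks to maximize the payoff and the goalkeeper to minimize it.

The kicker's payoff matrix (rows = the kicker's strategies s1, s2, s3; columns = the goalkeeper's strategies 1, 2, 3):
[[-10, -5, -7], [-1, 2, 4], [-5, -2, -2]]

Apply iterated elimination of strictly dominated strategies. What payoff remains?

-1

Row s1 is strictly dominated by row s2 (-1>-10, 2>-5, 4>-7); eliminate s1.
Row s3 is strictly dominated by row s2 (-1>-5, 2>-2, 4>-2); eliminate s3.
Column 3 is strictly dominated by 1 for the goalkeeper (-1<4); eliminate 3.
Column 2 is strictly dominated by 1 for the goalkeeper (-1<2); eliminate 2.
Only (s2, 1) remains, with payoff -1.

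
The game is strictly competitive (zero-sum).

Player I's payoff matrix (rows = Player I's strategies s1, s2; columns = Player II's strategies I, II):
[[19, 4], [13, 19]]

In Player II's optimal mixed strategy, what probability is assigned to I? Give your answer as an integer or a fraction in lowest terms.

5/7

Row minima are 4 and 13, so Player I's maximin is 13; column maxima are 19 and 19, so Player II's minimax is 19. These differ, so the equilibrium is in mixed strategies.
Let Player II play I with probability q. Player I is indifferent when 19q + 4(1−q) = 13q + 19(1−q), giving q = 5/7.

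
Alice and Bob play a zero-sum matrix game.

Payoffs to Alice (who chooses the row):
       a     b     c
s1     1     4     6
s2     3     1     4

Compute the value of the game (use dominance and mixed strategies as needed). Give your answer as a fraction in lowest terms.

11/5

Column c is strictly dominated by a for Bob (it gives Alice more in every row).
The remaining 2×2 game on (s1, s2) × (a, b) has no saddle point. Let Alice play s1 with probability p; indifference gives p + 3(1−p) = 4p + (1−p), so p = 2/5.
Similarly Bob's optimal q on a is 3/5, and the value is 1·(3/5) + (4)·(2/5) = 11/5.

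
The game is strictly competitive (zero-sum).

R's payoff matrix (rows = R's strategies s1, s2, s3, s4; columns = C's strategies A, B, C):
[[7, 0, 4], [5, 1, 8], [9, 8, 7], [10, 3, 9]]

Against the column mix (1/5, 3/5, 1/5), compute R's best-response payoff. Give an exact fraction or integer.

s1: (7)·(1/5) + (0)·(3/5) + (4)·(1/5) = 11/5.
s2: (5)·(1/5) + (1)·(3/5) + (8)·(1/5) = 16/5.
s3: (9)·(1/5) + (8)·(3/5) + (7)·(1/5) = 8.
s4: (10)·(1/5) + (3)·(3/5) + (9)·(1/5) = 28/5.
The best pure response is s3 with expected payoff 8.

8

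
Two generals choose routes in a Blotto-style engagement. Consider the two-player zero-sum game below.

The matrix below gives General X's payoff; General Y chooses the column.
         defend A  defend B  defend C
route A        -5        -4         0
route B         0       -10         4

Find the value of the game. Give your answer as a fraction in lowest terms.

-50/11

Column defend C is strictly dominated by defend A for General Y (it gives General X more in every row).
The remaining 2×2 game on (route A, route B) × (defend A, defend B) has no saddle point. Let General X play route A with probability p; indifference gives −5p = −4p − 10(1−p), so p = 10/11.
Similarly General Y's optimal q on defend A is 6/11, and the value is -5·(6/11) + (-4)·(5/11) = -50/11.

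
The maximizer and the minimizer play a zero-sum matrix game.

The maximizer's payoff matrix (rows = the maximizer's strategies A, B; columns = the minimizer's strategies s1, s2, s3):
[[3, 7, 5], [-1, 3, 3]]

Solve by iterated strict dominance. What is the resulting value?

3

Column s3 is strictly dominated by s1 for the minimizer (3<5, -1<3); eliminate s3.
Row B is strictly dominated by row A (3>-1, 7>3); eliminate B.
Column s2 is strictly dominated by s1 for the minimizer (3<7); eliminate s2.
Only (A, s1) remains, with payoff 3.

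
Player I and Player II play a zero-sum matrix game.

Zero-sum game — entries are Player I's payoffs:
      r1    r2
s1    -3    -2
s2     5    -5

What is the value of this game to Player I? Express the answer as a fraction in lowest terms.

Row minima are -3 and -5, so Player I's maximin is -3; column maxima are 5 and -2, so Player II's minimax is -2. These differ, so the equilibrium is in mixed strategies.
Let Player I play s1 with probability p. Player II is indifferent when −3p + 5(1−p) = −2p − 5(1−p), giving p = 10/11.
Let Player II play r1 with probability q. Player I is indifferent when −3q − 2(1−q) = 5q − 5(1−q), giving q = 3/11.
The value is -3·(3/11) + (-2)·(8/11) = -25/11.

-25/11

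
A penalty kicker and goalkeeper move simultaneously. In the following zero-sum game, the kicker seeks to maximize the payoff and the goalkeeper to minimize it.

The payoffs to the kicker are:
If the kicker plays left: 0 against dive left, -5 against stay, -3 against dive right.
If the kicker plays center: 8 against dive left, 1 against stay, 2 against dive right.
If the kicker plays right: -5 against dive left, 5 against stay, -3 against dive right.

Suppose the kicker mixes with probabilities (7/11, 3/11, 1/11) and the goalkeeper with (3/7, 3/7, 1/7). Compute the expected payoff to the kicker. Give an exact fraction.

-6/11

Against (3/7, 3/7, 1/7), each row's expected payoff is left: -18/7; center: 29/7; right: -3/7.
Taking the (7/11, 3/11, 1/11)-weighted average: (7/11)·(-18/7) + (3/11)·(29/7) + (1/11)·(-3/7) = -6/11.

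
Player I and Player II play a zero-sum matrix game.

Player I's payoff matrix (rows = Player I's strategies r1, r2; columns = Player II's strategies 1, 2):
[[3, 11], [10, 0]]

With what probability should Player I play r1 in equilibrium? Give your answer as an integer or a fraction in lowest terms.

Row minima are 3 and 0, so Player I's maximin is 3; column maxima are 10 and 11, so Player II's minimax is 10. These differ, so the equilibrium is in mixed strategies.
Let Player I play r1 with probability p. Player II is indifferent when 3p + 10(1−p) = 11p, giving p = 5/9.

5/9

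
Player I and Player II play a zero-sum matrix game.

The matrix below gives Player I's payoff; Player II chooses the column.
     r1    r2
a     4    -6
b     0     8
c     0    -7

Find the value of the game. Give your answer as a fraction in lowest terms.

Row c is strictly dominated by row a, so Player I never plays it.
The remaining 2×2 game on (a, b) × (r1, r2) has no saddle point. Let Player I play a with probability p; indifference gives 4p = −6p + 8(1−p), so p = 4/9.
Similarly Player II's optimal q on r1 is 7/9, and the value is 4·(7/9) + (-6)·(2/9) = 16/9.

16/9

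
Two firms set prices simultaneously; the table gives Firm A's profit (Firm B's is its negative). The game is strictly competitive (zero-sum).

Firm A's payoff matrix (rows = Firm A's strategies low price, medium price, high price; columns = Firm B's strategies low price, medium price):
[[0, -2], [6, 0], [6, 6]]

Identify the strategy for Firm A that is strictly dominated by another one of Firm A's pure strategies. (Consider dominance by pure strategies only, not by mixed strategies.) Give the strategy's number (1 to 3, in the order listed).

1

Compare low price with medium price: 6 > 0, 0 > -2.
So medium price strictly dominates low price for Firm A; low price is strictly dominated.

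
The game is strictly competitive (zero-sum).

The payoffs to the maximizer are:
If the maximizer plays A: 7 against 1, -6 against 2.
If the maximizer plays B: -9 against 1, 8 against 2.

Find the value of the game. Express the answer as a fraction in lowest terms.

Row minima are -6 and -9, so the maximizer's maximin is -6; column maxima are 7 and 8, so the minimizer's minimax is 7. These differ, so the equilibrium is in mixed strategies.
Let the maximizer play A with probability p. The minimizer is indifferent when 7p − 9(1−p) = −6p + 8(1−p), giving p = 17/30.
Let the minimizer play 1 with probability q. The maximizer is indifferent when 7q − 6(1−q) = −9q + 8(1−q), giving q = 7/15.
The value is 7·(7/15) + (-6)·(8/15) = 1/15.

1/15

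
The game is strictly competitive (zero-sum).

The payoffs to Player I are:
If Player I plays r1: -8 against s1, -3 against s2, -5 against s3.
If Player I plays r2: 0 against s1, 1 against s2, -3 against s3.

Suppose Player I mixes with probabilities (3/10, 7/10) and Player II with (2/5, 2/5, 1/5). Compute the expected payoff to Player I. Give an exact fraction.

-44/25

Against (2/5, 2/5, 1/5), each row's expected payoff is r1: -27/5; r2: -1/5.
Taking the (3/10, 7/10)-weighted average: (3/10)·(-27/5) + (7/10)·(-1/5) = -44/25.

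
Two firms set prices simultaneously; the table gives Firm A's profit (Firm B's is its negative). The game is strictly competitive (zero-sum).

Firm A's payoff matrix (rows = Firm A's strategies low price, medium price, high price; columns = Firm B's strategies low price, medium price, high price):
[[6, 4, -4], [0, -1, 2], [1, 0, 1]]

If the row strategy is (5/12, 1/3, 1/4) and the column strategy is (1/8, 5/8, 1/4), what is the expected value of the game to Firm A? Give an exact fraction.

Against (1/8, 5/8, 1/4), each row's expected payoff is low price: 9/4; medium price: -1/8; high price: 3/8.
Taking the (5/12, 1/3, 1/4)-weighted average: (5/12)·(9/4) + (1/3)·(-1/8) + (1/4)·(3/8) = 95/96.

95/96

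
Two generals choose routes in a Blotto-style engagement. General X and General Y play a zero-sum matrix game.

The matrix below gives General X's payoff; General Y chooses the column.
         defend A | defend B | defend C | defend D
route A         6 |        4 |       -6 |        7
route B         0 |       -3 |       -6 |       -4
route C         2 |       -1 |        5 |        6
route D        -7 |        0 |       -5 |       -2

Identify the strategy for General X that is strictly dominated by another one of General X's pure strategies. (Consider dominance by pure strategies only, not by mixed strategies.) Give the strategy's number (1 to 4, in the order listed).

2

Compare route B with route C: 2 > 0, -1 > -3, 5 > -6, 6 > -4.
So route C strictly dominates route B for General X; route B is strictly dominated.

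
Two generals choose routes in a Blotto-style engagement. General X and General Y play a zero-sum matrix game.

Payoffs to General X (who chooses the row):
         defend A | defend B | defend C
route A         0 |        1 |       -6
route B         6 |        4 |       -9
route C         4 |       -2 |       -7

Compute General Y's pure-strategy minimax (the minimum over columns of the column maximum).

The worst case (largest entry) in each column is defend A: 6, defend B: 4, defend C: -6.
The best (smallest) of these is -6.

-6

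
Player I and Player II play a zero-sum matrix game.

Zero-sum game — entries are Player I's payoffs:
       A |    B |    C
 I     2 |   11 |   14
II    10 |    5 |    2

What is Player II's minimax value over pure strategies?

10

The worst case (largest entry) in each column is A: 10, B: 11, C: 14.
The best (smallest) of these is 10.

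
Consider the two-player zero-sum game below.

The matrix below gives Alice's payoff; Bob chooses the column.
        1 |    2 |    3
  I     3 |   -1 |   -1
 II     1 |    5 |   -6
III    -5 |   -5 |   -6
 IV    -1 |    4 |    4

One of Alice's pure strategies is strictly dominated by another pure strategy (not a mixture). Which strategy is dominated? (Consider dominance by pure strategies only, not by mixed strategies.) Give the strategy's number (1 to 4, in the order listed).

3

Compare III with I: 3 > -5, -1 > -5, -1 > -6.
So I strictly dominates III for Alice; III is strictly dominated.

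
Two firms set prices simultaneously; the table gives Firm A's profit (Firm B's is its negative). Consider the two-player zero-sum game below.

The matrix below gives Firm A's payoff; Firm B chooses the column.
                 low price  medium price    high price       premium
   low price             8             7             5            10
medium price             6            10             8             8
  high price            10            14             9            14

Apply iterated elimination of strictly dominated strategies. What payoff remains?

Column medium price is strictly dominated by high price for Firm B (5<7, 8<10, 9<14); eliminate medium price.
Column premium is strictly dominated by low price for Firm B (8<10, 6<8, 10<14); eliminate premium.
Row low price is strictly dominated by row high price (10>8, 9>5); eliminate low price.
Row medium price is strictly dominated by row high price (10>6, 9>8); eliminate medium price.
Column low price is strictly dominated by high price for Firm B (9<10); eliminate low price.
Only (high price, high price) remains, with payoff 9.

9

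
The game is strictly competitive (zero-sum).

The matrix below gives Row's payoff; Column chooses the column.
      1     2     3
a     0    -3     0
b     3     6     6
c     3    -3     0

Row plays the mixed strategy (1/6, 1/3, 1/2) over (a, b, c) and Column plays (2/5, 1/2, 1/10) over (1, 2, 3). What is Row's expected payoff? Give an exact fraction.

Against (2/5, 1/2, 1/10), each row's expected payoff is a: -3/2; b: 24/5; c: -3/10.
Taking the (1/6, 1/3, 1/2)-weighted average: (1/6)·(-3/2) + (1/3)·(24/5) + (1/2)·(-3/10) = 6/5.

6/5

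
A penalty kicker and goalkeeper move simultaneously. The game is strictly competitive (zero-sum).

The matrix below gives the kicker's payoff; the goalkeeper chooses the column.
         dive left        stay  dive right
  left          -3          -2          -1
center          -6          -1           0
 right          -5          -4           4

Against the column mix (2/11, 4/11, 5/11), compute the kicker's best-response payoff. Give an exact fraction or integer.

-6/11

left: (-3)·(2/11) + (-2)·(4/11) + (-1)·(5/11) = -19/11.
center: (-6)·(2/11) + (-1)·(4/11) + (0)·(5/11) = -16/11.
right: (-5)·(2/11) + (-4)·(4/11) + (4)·(5/11) = -6/11.
The best pure response is right with expected payoff -6/11.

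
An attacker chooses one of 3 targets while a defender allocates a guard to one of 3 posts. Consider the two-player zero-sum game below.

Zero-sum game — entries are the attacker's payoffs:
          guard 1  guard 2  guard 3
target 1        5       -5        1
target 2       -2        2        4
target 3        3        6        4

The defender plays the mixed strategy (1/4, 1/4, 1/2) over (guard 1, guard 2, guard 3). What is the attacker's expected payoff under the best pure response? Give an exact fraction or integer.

target 1: (5)·(1/4) + (-5)·(1/4) + (1)·(1/2) = 1/2.
target 2: (-2)·(1/4) + (2)·(1/4) + (4)·(1/2) = 2.
target 3: (3)·(1/4) + (6)·(1/4) + (4)·(1/2) = 17/4.
The best pure response is target 3 with expected payoff 17/4.

17/4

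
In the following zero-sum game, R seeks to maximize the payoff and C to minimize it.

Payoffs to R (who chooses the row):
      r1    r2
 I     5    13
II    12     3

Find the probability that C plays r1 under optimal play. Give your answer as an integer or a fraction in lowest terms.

Row minima are 5 and 3, so R's maximin is 5; column maxima are 12 and 13, so C's minimax is 12. These differ, so the equilibrium is in mixed strategies.
Let C play r1 with probability q. R is indifferent when 5q + 13(1−q) = 12q + 3(1−q), giving q = 10/17.

10/17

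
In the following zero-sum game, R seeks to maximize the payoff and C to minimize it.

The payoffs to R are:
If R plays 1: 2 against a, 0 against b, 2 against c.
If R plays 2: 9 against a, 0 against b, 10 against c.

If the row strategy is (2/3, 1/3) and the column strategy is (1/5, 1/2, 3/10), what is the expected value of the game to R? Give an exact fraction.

Against (1/5, 1/2, 3/10), each row's expected payoff is 1: 1; 2: 24/5.
Taking the (2/3, 1/3)-weighted average: (2/3)·(1) + (1/3)·(24/5) = 34/15.

34/15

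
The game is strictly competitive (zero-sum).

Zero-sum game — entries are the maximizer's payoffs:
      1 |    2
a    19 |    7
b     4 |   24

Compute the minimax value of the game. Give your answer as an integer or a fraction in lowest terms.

107/8

Row minima are 7 and 4, so the maximizer's maximin is 7; column maxima are 19 and 24, so the minimizer's minimax is 19. These differ, so the equilibrium is in mixed strategies.
Let the maximizer play a with probability p. The minimizer is indifferent when 19p + 4(1−p) = 7p + 24(1−p), giving p = 5/8.
Let the minimizer play 1 with probability q. The maximizer is indifferent when 19q + 7(1−q) = 4q + 24(1−q), giving q = 17/32.
The value is 19·(17/32) + (7)·(15/32) = 107/8.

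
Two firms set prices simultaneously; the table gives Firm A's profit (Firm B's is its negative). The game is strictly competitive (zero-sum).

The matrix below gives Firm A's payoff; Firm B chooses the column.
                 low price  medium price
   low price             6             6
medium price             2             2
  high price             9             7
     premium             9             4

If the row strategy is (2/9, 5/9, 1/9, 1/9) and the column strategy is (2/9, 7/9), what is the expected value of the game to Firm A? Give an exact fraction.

Against (2/9, 7/9), each row's expected payoff is low price: 6; medium price: 2; high price: 67/9; premium: 46/9.
Taking the (2/9, 5/9, 1/9, 1/9)-weighted average: (2/9)·(6) + (5/9)·(2) + (1/9)·(67/9) + (1/9)·(46/9) = 311/81.

311/81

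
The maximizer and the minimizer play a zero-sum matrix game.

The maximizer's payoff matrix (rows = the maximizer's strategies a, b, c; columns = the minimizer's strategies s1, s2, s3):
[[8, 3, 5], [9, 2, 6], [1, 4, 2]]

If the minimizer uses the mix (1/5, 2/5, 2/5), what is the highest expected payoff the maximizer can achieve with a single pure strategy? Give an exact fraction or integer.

5

a: (8)·(1/5) + (3)·(2/5) + (5)·(2/5) = 24/5.
b: (9)·(1/5) + (2)·(2/5) + (6)·(2/5) = 5.
c: (1)·(1/5) + (4)·(2/5) + (2)·(2/5) = 13/5.
The best pure response is b with expected payoff 5.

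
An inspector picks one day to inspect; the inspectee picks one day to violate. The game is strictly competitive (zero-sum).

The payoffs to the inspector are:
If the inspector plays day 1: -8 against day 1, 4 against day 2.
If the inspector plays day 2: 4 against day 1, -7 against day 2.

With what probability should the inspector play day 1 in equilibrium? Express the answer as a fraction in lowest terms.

Row minima are -8 and -7, so the inspector's maximin is -7; column maxima are 4 and 4, so the inspectee's minimax is 4. These differ, so the equilibrium is in mixed strategies.
Let the inspector play day 1 with probability p. The inspectee is indifferent when −8p + 4(1−p) = 4p − 7(1−p), giving p = 11/23.

11/23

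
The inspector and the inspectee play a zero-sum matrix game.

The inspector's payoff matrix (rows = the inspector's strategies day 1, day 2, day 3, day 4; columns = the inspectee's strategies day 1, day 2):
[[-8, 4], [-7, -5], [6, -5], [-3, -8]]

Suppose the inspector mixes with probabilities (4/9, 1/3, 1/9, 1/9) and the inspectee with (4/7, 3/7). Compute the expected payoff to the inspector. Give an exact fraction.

Against (4/7, 3/7), each row's expected payoff is day 1: -20/7; day 2: -43/7; day 3: 9/7; day 4: -36/7.
Taking the (4/9, 1/3, 1/9, 1/9)-weighted average: (4/9)·(-20/7) + (1/3)·(-43/7) + (1/9)·(9/7) + (1/9)·(-36/7) = -236/63.

-236/63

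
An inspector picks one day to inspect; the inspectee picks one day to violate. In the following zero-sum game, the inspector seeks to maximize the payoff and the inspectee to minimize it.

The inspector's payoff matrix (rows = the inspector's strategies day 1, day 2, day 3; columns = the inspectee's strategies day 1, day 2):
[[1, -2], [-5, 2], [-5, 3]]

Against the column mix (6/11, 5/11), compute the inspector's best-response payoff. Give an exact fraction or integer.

-4/11

day 1: (1)·(6/11) + (-2)·(5/11) = -4/11.
day 2: (-5)·(6/11) + (2)·(5/11) = -20/11.
day 3: (-5)·(6/11) + (3)·(5/11) = -15/11.
The best pure response is day 1 with expected payoff -4/11.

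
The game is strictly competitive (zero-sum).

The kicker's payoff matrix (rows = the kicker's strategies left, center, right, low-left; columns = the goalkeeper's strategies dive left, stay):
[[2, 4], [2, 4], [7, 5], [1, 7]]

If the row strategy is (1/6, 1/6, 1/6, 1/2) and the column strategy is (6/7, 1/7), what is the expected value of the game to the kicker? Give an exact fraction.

59/21

Against (6/7, 1/7), each row's expected payoff is left: 16/7; center: 16/7; right: 47/7; low-left: 13/7.
Taking the (1/6, 1/6, 1/6, 1/2)-weighted average: (1/6)·(16/7) + (1/6)·(16/7) + (1/6)·(47/7) + (1/2)·(13/7) = 59/21.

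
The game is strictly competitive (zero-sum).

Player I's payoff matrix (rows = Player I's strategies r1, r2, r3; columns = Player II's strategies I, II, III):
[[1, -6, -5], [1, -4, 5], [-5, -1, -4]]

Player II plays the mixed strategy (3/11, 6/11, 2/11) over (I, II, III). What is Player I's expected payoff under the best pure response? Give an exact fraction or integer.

r1: (1)·(3/11) + (-6)·(6/11) + (-5)·(2/11) = -43/11.
r2: (1)·(3/11) + (-4)·(6/11) + (5)·(2/11) = -1.
r3: (-5)·(3/11) + (-1)·(6/11) + (-4)·(2/11) = -29/11.
The best pure response is r2 with expected payoff -1.

-1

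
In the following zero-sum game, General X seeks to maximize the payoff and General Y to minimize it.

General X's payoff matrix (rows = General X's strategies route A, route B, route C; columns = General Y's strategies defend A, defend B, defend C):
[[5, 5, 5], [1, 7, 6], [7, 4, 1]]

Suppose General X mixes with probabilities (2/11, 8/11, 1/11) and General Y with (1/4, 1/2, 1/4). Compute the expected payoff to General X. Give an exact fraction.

56/11

Against (1/4, 1/2, 1/4), each row's expected payoff is route A: 5; route B: 21/4; route C: 4.
Taking the (2/11, 8/11, 1/11)-weighted average: (2/11)·(5) + (8/11)·(21/4) + (1/11)·(4) = 56/11.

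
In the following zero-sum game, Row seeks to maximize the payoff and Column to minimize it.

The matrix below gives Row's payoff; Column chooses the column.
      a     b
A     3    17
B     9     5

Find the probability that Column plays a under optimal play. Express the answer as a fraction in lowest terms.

Row minima are 3 and 5, so Row's maximin is 5; column maxima are 9 and 17, so Column's minimax is 9. These differ, so the equilibrium is in mixed strategies.
Let Column play a with probability q. Row is indifferent when 3q + 17(1−q) = 9q + 5(1−q), giving q = 2/3.

2/3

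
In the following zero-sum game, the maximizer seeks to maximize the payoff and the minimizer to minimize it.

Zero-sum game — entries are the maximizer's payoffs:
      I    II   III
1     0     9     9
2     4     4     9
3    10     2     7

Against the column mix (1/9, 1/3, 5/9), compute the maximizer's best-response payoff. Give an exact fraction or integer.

8

1: (0)·(1/9) + (9)·(1/3) + (9)·(5/9) = 8.
2: (4)·(1/9) + (4)·(1/3) + (9)·(5/9) = 61/9.
3: (10)·(1/9) + (2)·(1/3) + (7)·(5/9) = 17/3.
The best pure response is 1 with expected payoff 8.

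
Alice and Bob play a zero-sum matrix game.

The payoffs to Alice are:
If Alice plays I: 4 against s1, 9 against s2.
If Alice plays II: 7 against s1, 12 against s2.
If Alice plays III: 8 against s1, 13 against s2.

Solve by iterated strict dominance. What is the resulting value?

Row II is strictly dominated by row III (8>7, 13>12); eliminate II.
Row I is strictly dominated by row III (8>4, 13>9); eliminate I.
Column s2 is strictly dominated by s1 for Bob (8<13); eliminate s2.
Only (III, s1) remains, with payoff 8.

8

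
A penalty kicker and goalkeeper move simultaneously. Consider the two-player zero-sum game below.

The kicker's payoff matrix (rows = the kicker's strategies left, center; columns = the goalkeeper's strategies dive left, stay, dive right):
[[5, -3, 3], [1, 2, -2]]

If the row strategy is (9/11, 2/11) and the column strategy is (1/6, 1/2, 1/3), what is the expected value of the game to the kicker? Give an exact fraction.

4/11

Against (1/6, 1/2, 1/3), each row's expected payoff is left: 1/3; center: 1/2.
Taking the (9/11, 2/11)-weighted average: (9/11)·(1/3) + (2/11)·(1/2) = 4/11.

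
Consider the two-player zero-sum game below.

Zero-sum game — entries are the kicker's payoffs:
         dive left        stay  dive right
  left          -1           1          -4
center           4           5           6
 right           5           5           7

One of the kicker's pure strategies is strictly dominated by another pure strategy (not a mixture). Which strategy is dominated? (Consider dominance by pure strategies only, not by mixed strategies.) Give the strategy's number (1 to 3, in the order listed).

1

Compare left with center: 4 > -1, 5 > 1, 6 > -4.
So center strictly dominates left for the kicker; left is strictly dominated.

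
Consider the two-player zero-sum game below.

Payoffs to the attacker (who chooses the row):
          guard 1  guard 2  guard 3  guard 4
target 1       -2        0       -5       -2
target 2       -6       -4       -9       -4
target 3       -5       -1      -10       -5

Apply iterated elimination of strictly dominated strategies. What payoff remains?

-5

Column guard 1 is strictly dominated by guard 3 for the defender (-5<-2, -9<-6, -10<-5); eliminate guard 1.
Column guard 2 is strictly dominated by guard 3 for the defender (-5<0, -9<-4, -10<-1); eliminate guard 2.
Row target 2 is strictly dominated by row target 1 (-5>-9, -2>-4); eliminate target 2.
Row target 3 is strictly dominated by row target 1 (-5>-10, -2>-5); eliminate target 3.
Column guard 4 is strictly dominated by guard 3 for the defender (-5<-2); eliminate guard 4.
Only (target 1, guard 3) remains, with payoff -5.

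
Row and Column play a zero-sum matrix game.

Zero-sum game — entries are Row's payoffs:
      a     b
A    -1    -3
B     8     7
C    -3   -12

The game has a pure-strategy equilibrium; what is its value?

7

Row minima: -3, 7, -12 → Row's maximin is 7.
Column maxima: 8, 7 → Column's minimax is 7.
They coincide at (B, b), so the value is 7.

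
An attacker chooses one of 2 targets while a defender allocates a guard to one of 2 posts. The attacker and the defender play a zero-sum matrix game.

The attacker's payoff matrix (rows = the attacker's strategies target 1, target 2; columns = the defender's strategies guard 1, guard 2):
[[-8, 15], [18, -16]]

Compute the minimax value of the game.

Row minima are -8 and -16, so the attacker's maximin is -8; column maxima are 18 and 15, so the defender's minimax is 15. These differ, so the equilibrium is in mixed strategies.
Let the attacker play target 1 with probability p. The defender is indifferent when −8p + 18(1−p) = 15p − 16(1−p), giving p = 34/57.
Let the defender play guard 1 with probability q. The attacker is indifferent when −8q + 15(1−q) = 18q − 16(1−q), giving q = 31/57.
The value is -8·(31/57) + (15)·(26/57) = 142/57.

142/57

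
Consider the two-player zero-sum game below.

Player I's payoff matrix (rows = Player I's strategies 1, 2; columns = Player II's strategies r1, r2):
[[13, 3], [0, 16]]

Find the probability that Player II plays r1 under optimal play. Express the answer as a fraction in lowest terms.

1/2

Row minima are 3 and 0, so Player I's maximin is 3; column maxima are 13 and 16, so Player II's minimax is 13. These differ, so the equilibrium is in mixed strategies.
Let Player II play r1 with probability q. Player I is indifferent when 13q + 3(1−q) = 16(1−q), giving q = 1/2.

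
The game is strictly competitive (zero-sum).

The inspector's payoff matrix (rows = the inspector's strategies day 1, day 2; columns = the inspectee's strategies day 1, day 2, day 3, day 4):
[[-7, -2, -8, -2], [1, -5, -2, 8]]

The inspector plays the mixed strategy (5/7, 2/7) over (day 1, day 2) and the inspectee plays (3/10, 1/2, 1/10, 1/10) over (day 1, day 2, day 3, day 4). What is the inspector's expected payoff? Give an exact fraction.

-237/70

Against (3/10, 1/2, 1/10, 1/10), each row's expected payoff is day 1: -41/10; day 2: -8/5.
Taking the (5/7, 2/7)-weighted average: (5/7)·(-41/10) + (2/7)·(-8/5) = -237/70.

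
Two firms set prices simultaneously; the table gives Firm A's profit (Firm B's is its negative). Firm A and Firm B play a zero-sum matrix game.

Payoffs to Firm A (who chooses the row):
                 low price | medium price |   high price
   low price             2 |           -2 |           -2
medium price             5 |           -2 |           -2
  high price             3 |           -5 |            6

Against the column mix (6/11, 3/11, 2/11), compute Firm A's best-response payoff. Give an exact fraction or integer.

low price: (2)·(6/11) + (-2)·(3/11) + (-2)·(2/11) = 2/11.
medium price: (5)·(6/11) + (-2)·(3/11) + (-2)·(2/11) = 20/11.
high price: (3)·(6/11) + (-5)·(3/11) + (6)·(2/11) = 15/11.
The best pure response is medium price with expected payoff 20/11.

20/11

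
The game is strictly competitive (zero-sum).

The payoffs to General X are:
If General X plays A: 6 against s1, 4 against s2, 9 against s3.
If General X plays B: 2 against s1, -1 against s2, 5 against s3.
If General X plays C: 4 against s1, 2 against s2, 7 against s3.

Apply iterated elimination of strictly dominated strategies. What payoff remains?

Row B is strictly dominated by row A (6>2, 4>-1, 9>5); eliminate B.
Column s1 is strictly dominated by s2 for General Y (4<6, 2<4); eliminate s1.
Row C is strictly dominated by row A (4>2, 9>7); eliminate C.
Column s3 is strictly dominated by s2 for General Y (4<9); eliminate s3.
Only (A, s2) remains, with payoff 4.

4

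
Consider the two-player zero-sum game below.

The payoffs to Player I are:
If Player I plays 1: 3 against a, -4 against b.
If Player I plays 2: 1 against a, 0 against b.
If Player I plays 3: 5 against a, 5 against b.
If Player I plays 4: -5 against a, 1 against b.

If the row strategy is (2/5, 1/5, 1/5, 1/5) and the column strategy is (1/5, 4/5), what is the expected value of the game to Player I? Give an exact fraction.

Against (1/5, 4/5), each row's expected payoff is 1: -13/5; 2: 1/5; 3: 5; 4: -1/5.
Taking the (2/5, 1/5, 1/5, 1/5)-weighted average: (2/5)·(-13/5) + (1/5)·(1/5) + (1/5)·(5) + (1/5)·(-1/5) = -1/25.

-1/25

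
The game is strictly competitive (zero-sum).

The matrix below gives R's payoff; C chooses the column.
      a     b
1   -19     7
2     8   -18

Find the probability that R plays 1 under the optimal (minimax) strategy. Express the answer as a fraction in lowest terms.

1/2

Row minima are -19 and -18, so R's maximin is -18; column maxima are 8 and 7, so C's minimax is 7. These differ, so the equilibrium is in mixed strategies.
Let R play 1 with probability p. C is indifferent when −19p + 8(1−p) = 7p − 18(1−p), giving p = 1/2.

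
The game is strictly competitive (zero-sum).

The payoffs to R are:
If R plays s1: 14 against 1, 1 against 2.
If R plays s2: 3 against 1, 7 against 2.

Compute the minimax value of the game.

95/17

Row minima are 1 and 3, so R's maximin is 3; column maxima are 14 and 7, so C's minimax is 7. These differ, so the equilibrium is in mixed strategies.
Let R play s1 with probability p. C is indifferent when 14p + 3(1−p) = p + 7(1−p), giving p = 4/17.
Let C play 1 with probability q. R is indifferent when 14q + (1−q) = 3q + 7(1−q), giving q = 6/17.
The value is 14·(6/17) + (1)·(11/17) = 95/17.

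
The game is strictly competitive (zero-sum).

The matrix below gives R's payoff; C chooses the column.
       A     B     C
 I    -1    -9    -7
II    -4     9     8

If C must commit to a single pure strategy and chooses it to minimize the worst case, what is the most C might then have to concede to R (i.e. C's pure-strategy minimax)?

The worst case (largest entry) in each column is A: -1, B: 9, C: 8.
The best (smallest) of these is -1.

-1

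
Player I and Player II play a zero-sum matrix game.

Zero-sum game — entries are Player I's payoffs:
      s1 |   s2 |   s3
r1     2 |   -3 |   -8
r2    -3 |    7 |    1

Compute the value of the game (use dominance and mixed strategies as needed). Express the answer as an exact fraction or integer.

Column s2 is strictly dominated by s3 for Player II (it gives Player I more in every row).
The remaining 2×2 game on (r1, r2) × (s1, s3) has no saddle point. Let Player I play r1 with probability p; indifference gives 2p − 3(1−p) = −8p + (1−p), so p = 2/7.
Similarly Player II's optimal q on s1 is 9/14, and the value is 2·(9/14) + (-8)·(5/14) = -11/7.

-11/7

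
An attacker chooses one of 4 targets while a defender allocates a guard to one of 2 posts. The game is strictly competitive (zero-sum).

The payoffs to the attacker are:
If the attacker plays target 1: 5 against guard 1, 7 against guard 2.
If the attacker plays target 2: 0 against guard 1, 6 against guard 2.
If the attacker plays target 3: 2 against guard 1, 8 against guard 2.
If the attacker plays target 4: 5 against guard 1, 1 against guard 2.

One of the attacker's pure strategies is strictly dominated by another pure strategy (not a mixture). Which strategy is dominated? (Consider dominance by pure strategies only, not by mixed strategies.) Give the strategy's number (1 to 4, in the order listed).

Compare target 2 with target 1: 5 > 0, 7 > 6.
So target 1 strictly dominates target 2 for the attacker; target 2 is strictly dominated.

2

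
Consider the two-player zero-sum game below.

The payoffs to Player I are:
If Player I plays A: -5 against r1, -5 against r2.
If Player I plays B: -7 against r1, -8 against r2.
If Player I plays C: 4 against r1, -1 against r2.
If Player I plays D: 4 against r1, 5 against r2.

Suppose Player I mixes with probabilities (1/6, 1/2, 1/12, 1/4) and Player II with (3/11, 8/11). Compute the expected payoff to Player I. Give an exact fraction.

-115/33

Against (3/11, 8/11), each row's expected payoff is A: -5; B: -85/11; C: 4/11; D: 52/11.
Taking the (1/6, 1/2, 1/12, 1/4)-weighted average: (1/6)·(-5) + (1/2)·(-85/11) + (1/12)·(4/11) + (1/4)·(52/11) = -115/33.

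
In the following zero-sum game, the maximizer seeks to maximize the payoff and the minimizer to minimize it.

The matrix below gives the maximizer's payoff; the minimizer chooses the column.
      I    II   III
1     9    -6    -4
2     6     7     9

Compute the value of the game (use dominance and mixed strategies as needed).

99/16

Column III is strictly dominated by II for the minimizer (it gives the maximizer more in every row).
The remaining 2×2 game on (1, 2) × (I, II) has no saddle point. Let the maximizer play 1 with probability p; indifference gives 9p + 6(1−p) = −6p + 7(1−p), so p = 1/16.
Similarly the minimizer's optimal q on I is 13/16, and the value is 9·(13/16) + (-6)·(3/16) = 99/16.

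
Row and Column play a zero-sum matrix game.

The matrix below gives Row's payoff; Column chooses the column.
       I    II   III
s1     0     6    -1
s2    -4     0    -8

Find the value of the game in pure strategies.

Row minima: -1, -8 → Row's maximin is -1.
Column maxima: 0, 6, -1 → Column's minimax is -1.
They coincide at (s1, III), so the value is -1.

-1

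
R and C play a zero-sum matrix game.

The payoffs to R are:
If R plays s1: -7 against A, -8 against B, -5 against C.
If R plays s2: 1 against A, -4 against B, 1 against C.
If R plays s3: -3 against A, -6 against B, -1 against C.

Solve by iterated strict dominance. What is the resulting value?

Column C is strictly dominated by B for C (-8<-5, -4<1, -6<-1); eliminate C.
Column A is strictly dominated by B for C (-8<-7, -4<1, -6<-3); eliminate A.
Row s1 is strictly dominated by row s2 (-4>-8); eliminate s1.
Row s3 is strictly dominated by row s2 (-4>-6); eliminate s3.
Only (s2, B) remains, with payoff -4.

-4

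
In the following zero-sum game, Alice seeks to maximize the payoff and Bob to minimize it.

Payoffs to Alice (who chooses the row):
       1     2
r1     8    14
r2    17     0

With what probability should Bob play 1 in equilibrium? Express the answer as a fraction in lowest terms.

Row minima are 8 and 0, so Alice's maximin is 8; column maxima are 17 and 14, so Bob's minimax is 14. These differ, so the equilibrium is in mixed strategies.
Let Bob play 1 with probability q. Alice is indifferent when 8q + 14(1−q) = 17q, giving q = 14/23.

14/23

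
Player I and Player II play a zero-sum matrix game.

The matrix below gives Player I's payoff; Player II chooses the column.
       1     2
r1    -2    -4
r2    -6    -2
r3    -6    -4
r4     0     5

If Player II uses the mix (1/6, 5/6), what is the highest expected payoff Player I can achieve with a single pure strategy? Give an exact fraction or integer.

r1: (-2)·(1/6) + (-4)·(5/6) = -11/3.
r2: (-6)·(1/6) + (-2)·(5/6) = -8/3.
r3: (-6)·(1/6) + (-4)·(5/6) = -13/3.
r4: (0)·(1/6) + (5)·(5/6) = 25/6.
The best pure response is r4 with expected payoff 25/6.

25/6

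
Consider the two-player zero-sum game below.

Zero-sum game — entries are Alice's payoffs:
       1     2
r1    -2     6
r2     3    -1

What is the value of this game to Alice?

4/3

Row minima are -2 and -1, so Alice's maximin is -1; column maxima are 3 and 6, so Bob's minimax is 3. These differ, so the equilibrium is in mixed strategies.
Let Alice play r1 with probability p. Bob is indifferent when −2p + 3(1−p) = 6p − (1−p), giving p = 1/3.
Let Bob play 1 with probability q. Alice is indifferent when −2q + 6(1−q) = 3q − (1−q), giving q = 7/12.
The value is -2·(7/12) + (6)·(5/12) = 4/3.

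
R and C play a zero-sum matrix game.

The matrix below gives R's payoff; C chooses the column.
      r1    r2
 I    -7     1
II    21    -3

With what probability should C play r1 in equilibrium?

1/8

Row minima are -7 and -3, so R's maximin is -3; column maxima are 21 and 1, so C's minimax is 1. These differ, so the equilibrium is in mixed strategies.
Let C play r1 with probability q. R is indifferent when −7q + (1−q) = 21q − 3(1−q), giving q = 1/8.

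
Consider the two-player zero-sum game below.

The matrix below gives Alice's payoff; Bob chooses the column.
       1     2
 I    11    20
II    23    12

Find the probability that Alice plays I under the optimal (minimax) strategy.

Row minima are 11 and 12, so Alice's maximin is 12; column maxima are 23 and 20, so Bob's minimax is 20. These differ, so the equilibrium is in mixed strategies.
Let Alice play I with probability p. Bob is indifferent when 11p + 23(1−p) = 20p + 12(1−p), giving p = 11/20.

11/20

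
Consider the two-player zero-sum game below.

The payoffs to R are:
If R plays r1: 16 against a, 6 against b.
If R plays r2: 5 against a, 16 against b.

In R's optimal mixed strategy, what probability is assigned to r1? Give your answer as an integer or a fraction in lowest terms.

Row minima are 6 and 5, so R's maximin is 6; column maxima are 16 and 16, so C's minimax is 16. These differ, so the equilibrium is in mixed strategies.
Let R play r1 with probability p. C is indifferent when 16p + 5(1−p) = 6p + 16(1−p), giving p = 11/21.

11/21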